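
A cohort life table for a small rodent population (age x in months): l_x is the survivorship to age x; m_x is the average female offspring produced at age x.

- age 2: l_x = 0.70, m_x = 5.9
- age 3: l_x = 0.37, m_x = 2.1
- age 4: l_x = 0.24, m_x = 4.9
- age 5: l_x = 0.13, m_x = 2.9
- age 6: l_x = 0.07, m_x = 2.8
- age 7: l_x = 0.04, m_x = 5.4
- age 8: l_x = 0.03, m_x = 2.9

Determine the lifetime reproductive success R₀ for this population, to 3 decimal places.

R₀ = Σ l_x m_x:
  age 2: 0.70 × 5.9 = 4.1300
  age 3: 0.37 × 2.1 = 0.7770
  age 4: 0.24 × 4.9 = 1.1760
  age 5: 0.13 × 2.9 = 0.3770
  age 6: 0.07 × 2.8 = 0.1960
  age 7: 0.04 × 5.4 = 0.2160
  age 8: 0.03 × 2.9 = 0.0870
R₀ = 4.1300 + 0.7770 + 1.1760 + 0.3770 + 0.1960 + 0.2160 + 0.0870 = 6.9590

6.959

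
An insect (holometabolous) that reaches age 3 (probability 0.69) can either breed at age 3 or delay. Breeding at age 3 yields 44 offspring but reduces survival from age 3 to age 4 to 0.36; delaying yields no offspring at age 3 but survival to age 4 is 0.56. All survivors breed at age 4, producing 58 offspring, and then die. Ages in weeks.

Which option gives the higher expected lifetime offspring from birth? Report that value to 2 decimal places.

44.77

breed at age 3: R₀ = 0.69 × (44 + 0.36 × 58) = 0.69 × 64.8800 = 44.7672
delay to age 4: R₀ = 0.69 × (0.56 × 58) = 0.69 × 32.4800 = 22.4112
Higher: breed at age 3 (44.7672).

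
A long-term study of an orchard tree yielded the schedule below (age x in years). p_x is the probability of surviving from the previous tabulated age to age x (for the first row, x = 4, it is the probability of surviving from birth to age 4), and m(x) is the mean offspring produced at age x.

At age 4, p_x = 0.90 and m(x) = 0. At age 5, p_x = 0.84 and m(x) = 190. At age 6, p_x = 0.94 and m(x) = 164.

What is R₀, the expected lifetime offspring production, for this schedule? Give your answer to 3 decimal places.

260.185

Survivorship from birth: l_x = p_4·p_5·…·p_x.
  l_4 = 0.90000
  l_5 = 0.75600
  l_6 = 0.71064
R₀ = Σ l_x m(x):
  age 4: 0.90000 × 0 = 0.0000
  age 5: 0.75600 × 190 = 143.6400
  age 6: 0.71064 × 164 = 116.5450
R₀ = 0.0000 + 143.6400 + 116.5450 = 260.1850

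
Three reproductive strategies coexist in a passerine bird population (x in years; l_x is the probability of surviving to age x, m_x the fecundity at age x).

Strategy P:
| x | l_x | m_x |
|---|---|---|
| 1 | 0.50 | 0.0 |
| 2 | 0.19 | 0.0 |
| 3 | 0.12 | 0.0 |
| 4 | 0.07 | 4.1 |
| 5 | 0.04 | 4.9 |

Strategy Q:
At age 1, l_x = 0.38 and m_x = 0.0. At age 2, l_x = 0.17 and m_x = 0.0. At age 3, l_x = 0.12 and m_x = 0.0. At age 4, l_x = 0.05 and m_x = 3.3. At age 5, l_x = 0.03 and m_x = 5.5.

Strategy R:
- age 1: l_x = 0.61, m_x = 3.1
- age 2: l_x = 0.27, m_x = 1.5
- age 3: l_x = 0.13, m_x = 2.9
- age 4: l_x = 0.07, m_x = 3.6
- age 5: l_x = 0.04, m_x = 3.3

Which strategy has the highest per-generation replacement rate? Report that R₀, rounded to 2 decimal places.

Strategy P: R₀ = 0.50×0.0 + 0.19×0.0 + 0.12×0.0 + 0.07×4.1 + 0.04×4.9 = 0.4830
Strategy Q: R₀ = 0.38×0.0 + 0.17×0.0 + 0.12×0.0 + 0.05×3.3 + 0.03×5.5 = 0.3300
Strategy R: R₀ = 0.61×3.1 + 0.27×1.5 + 0.13×2.9 + 0.07×3.6 + 0.04×3.3 = 3.0570
Highest R₀: strategy R with 3.0570.

3.06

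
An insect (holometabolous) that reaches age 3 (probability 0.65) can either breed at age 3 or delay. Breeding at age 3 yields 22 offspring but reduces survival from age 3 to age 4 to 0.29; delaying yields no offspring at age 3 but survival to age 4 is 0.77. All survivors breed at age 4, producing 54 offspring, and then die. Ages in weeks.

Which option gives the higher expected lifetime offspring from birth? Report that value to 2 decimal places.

27.03

breed at age 3: R₀ = 0.65 × (22 + 0.29 × 54) = 0.65 × 37.6600 = 24.4790
delay to age 4: R₀ = 0.65 × (0.77 × 54) = 0.65 × 41.5800 = 27.0270
Higher: delay to age 4 (27.0270).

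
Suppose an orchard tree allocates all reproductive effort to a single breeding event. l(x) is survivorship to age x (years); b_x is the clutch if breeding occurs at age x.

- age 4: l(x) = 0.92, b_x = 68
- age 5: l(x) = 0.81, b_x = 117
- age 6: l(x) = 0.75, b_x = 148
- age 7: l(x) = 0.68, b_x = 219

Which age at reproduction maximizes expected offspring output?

7

Expected offspring if breeding at age x = l(x) × b_x:
  age 4: 0.92 × 68 = 62.560
  age 5: 0.81 × 117 = 94.770
  age 6: 0.75 × 148 = 111.000
  age 7: 0.68 × 219 = 148.920
Maximum at age 7 (148.920).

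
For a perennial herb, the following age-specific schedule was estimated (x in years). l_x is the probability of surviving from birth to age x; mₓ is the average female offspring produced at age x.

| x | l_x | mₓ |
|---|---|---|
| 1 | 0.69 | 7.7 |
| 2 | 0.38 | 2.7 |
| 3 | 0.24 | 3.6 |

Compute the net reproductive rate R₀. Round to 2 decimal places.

7.20

R₀ = Σ l_x mₓ:
  age 1: 0.69 × 7.7 = 5.3130
  age 2: 0.38 × 2.7 = 1.0260
  age 3: 0.24 × 3.6 = 0.8640
R₀ = 5.3130 + 1.0260 + 0.8640 = 7.2030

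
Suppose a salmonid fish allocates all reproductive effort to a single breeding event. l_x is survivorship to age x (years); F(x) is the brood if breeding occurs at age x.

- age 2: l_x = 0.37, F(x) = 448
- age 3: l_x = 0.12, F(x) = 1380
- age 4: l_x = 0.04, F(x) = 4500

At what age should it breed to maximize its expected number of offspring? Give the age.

4

Expected offspring if breeding at age x = l_x × F(x):
  age 2: 0.37 × 448 = 165.760
  age 3: 0.12 × 1380 = 165.600
  age 4: 0.04 × 4500 = 180.000
Maximum at age 4 (180.000).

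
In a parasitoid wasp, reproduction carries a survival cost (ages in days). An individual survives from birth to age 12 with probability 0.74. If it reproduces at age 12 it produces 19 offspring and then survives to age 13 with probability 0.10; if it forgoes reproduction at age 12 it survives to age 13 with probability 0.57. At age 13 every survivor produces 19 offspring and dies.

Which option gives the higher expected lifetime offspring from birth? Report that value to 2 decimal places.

breed at age 12: R₀ = 0.74 × (19 + 0.10 × 19) = 0.74 × 20.9000 = 15.4660
delay to age 13: R₀ = 0.74 × (0.57 × 19) = 0.74 × 10.8300 = 8.0142
Higher: breed at age 12 (15.4660).

15.47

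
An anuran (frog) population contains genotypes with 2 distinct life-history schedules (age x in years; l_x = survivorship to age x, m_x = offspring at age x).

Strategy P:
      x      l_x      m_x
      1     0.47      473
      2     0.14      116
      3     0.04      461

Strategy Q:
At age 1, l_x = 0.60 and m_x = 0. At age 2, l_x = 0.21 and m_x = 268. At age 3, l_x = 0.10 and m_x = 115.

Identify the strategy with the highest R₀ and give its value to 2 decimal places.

256.99

Strategy P: R₀ = 0.47×473 + 0.14×116 + 0.04×461 = 256.9900
Strategy Q: R₀ = 0.60×0 + 0.21×268 + 0.10×115 = 67.7800
Highest R₀: strategy P with 256.9900.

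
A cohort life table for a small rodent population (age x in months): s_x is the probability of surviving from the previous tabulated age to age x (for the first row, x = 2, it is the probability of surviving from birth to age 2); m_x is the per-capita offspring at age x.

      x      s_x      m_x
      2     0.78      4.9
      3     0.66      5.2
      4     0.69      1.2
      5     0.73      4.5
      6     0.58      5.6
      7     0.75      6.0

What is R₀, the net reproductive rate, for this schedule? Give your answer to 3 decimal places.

Survivorship from birth: l_x = s_2·s_3·…·s_x.
  l_2 = 0.78000
  l_3 = 0.51480
  l_4 = 0.35521
  l_5 = 0.25930
  l_6 = 0.15040
  l_7 = 0.11280
R₀ = Σ l_x m_x:
  age 2: 0.78000 × 4.9 = 3.8220
  age 3: 0.51480 × 5.2 = 2.6770
  age 4: 0.35521 × 1.2 = 0.4263
  age 5: 0.25930 × 4.5 = 1.1668
  age 6: 0.15040 × 5.6 = 0.8422
  age 7: 0.11280 × 6.0 = 0.6768
R₀ = 3.8220 + 2.6770 + 0.4263 + 1.1668 + 0.8422 + 0.6768 = 9.6111

9.611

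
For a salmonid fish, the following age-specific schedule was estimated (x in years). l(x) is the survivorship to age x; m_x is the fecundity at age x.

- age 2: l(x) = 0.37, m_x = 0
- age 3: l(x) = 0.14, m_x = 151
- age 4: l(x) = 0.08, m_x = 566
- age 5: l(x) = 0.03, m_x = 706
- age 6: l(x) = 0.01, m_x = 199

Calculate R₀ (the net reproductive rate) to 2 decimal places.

89.59

R₀ = Σ l(x) m_x:
  age 2: 0.37 × 0 = 0.0000
  age 3: 0.14 × 151 = 21.1400
  age 4: 0.08 × 566 = 45.2800
  age 5: 0.03 × 706 = 21.1800
  age 6: 0.01 × 199 = 1.9900
R₀ = 0.0000 + 21.1400 + 45.2800 + 21.1800 + 1.9900 = 89.5900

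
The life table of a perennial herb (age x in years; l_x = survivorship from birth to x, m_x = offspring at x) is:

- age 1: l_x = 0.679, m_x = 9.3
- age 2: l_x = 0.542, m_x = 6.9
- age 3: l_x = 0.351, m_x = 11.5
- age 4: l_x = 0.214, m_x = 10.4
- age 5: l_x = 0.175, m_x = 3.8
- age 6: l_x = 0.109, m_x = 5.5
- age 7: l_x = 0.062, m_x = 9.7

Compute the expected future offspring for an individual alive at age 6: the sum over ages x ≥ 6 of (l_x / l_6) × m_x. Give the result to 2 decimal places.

11.02

l_6 = 0.109. Conditional survival from age 6 to x is l_x / l_6.
  x=6: (0.109/0.109) × 5.5 = 5.5000
  x=7: (0.062/0.109) × 9.7 = 5.5174
Sum = 5.5000 + 5.5174 = 11.0174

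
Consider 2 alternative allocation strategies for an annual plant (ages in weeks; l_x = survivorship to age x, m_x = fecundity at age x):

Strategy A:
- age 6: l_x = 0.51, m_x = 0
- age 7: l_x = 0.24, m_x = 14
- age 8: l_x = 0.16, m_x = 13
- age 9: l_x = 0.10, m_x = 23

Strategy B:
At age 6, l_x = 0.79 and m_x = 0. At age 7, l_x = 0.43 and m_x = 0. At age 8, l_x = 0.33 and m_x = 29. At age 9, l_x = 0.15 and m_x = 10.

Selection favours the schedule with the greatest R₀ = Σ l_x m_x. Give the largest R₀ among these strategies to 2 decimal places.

Strategy A: R₀ = 0.51×0 + 0.24×14 + 0.16×13 + 0.10×23 = 7.7400
Strategy B: R₀ = 0.79×0 + 0.43×0 + 0.33×29 + 0.15×10 = 11.0700
Highest R₀: strategy B with 11.0700.

11.07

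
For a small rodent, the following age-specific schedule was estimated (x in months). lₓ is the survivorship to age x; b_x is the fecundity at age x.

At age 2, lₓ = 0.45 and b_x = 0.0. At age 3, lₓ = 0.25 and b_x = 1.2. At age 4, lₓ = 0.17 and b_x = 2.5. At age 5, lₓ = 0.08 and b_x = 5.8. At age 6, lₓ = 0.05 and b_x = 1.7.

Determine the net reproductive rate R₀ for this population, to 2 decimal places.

R₀ = Σ lₓ b_x:
  age 2: 0.45 × 0.0 = 0.0000
  age 3: 0.25 × 1.2 = 0.3000
  age 4: 0.17 × 2.5 = 0.4250
  age 5: 0.08 × 5.8 = 0.4640
  age 6: 0.05 × 1.7 = 0.0850
R₀ = 0.0000 + 0.3000 + 0.4250 + 0.4640 + 0.0850 = 1.2740

1.27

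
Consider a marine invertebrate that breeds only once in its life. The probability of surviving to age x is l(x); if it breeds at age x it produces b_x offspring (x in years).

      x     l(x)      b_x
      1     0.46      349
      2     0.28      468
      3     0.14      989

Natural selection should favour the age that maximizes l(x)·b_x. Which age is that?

Expected offspring if breeding at age x = l(x) × b_x:
  age 1: 0.46 × 349 = 160.540
  age 2: 0.28 × 468 = 131.040
  age 3: 0.14 × 989 = 138.460
Maximum at age 1 (160.540).

1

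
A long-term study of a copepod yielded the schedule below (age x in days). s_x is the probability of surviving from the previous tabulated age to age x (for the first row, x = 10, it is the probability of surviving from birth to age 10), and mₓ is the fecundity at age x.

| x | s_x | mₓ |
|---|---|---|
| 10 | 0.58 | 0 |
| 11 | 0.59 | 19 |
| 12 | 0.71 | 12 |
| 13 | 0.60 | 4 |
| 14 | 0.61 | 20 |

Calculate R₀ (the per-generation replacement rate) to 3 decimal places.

Survivorship from birth: l_x = s_10·s_11·…·s_x.
  l_10 = 0.58000
  l_11 = 0.34220
  l_12 = 0.24296
  l_13 = 0.14578
  l_14 = 0.08892
R₀ = Σ l_x mₓ:
  age 10: 0.58000 × 0 = 0.0000
  age 11: 0.34220 × 19 = 6.5018
  age 12: 0.24296 × 12 = 2.9155
  age 13: 0.14578 × 4 = 0.5831
  age 14: 0.08892 × 20 = 1.7784
R₀ = 0.0000 + 6.5018 + 2.9155 + 0.5831 + 1.7784 = 11.7788

11.779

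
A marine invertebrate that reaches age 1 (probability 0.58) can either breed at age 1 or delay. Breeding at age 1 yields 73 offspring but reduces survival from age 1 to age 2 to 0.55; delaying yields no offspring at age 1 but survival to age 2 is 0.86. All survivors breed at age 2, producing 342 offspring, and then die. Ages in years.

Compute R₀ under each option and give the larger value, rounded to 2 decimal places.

breed at age 1: R₀ = 0.58 × (73 + 0.55 × 342) = 0.58 × 261.1000 = 151.4380
delay to age 2: R₀ = 0.58 × (0.86 × 342) = 0.58 × 294.1200 = 170.5896
Higher: delay to age 2 (170.5896).

170.59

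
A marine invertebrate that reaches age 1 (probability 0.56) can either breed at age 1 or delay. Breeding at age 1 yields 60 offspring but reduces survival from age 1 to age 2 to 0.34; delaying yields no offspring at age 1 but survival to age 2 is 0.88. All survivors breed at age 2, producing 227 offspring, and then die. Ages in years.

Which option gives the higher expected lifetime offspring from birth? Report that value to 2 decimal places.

111.87

breed at age 1: R₀ = 0.56 × (60 + 0.34 × 227) = 0.56 × 137.1800 = 76.8208
delay to age 2: R₀ = 0.56 × (0.88 × 227) = 0.56 × 199.7600 = 111.8656
Higher: delay to age 2 (111.8656).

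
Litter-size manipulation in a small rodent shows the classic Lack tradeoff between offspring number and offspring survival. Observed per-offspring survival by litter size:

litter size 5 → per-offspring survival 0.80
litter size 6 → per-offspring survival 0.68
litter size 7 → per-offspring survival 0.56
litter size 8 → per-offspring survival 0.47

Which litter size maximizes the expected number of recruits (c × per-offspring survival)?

6

Expected recruits = c × s(c):
  c=5: 5 × 0.80 = 4.000
  c=6: 6 × 0.68 = 4.080
  c=7: 7 × 0.56 = 3.920
  c=8: 8 × 0.47 = 3.760
Maximum at c = 6 (4.080 recruits).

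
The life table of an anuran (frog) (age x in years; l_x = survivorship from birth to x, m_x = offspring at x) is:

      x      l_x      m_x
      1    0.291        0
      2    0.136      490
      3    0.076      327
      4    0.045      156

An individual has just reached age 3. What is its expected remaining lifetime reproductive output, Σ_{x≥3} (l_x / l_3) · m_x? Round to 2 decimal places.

419.37

l_3 = 0.076. Conditional survival from age 3 to x is l_x / l_3.
  x=3: (0.076/0.076) × 327 = 327.0000
  x=4: (0.045/0.076) × 156 = 92.3684
Sum = 327.0000 + 92.3684 = 419.3684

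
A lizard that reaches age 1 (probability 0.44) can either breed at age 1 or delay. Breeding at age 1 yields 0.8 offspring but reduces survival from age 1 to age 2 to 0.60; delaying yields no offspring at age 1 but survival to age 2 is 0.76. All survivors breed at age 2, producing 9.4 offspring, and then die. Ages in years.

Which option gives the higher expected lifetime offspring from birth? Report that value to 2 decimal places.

breed at age 1: R₀ = 0.44 × (0.8 + 0.60 × 9.4) = 0.44 × 6.4400 = 2.8336
delay to age 2: R₀ = 0.44 × (0.76 × 9.4) = 0.44 × 7.1440 = 3.1434
Higher: delay to age 2 (3.1434).

3.14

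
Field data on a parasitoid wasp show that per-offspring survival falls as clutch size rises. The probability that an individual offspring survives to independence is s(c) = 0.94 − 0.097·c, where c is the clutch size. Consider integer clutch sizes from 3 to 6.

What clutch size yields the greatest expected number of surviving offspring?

5

Expected surviving offspring = c × s(c):
  c=3: 3 × 0.649 = 1.947
  c=4: 4 × 0.552 = 2.208
  c=5: 5 × 0.455 = 2.275
  c=6: 6 × 0.358 = 2.148
Maximum at c = 5 (2.275 surviving offspring).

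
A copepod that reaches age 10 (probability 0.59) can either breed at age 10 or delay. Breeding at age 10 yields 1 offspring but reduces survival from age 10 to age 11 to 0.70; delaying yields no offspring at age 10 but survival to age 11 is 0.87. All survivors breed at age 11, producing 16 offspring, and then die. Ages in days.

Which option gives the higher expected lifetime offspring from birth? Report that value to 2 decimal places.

breed at age 10: R₀ = 0.59 × (1 + 0.70 × 16) = 0.59 × 12.2000 = 7.1980
delay to age 11: R₀ = 0.59 × (0.87 × 16) = 0.59 × 13.9200 = 8.2128
Higher: delay to age 11 (8.2128).

8.21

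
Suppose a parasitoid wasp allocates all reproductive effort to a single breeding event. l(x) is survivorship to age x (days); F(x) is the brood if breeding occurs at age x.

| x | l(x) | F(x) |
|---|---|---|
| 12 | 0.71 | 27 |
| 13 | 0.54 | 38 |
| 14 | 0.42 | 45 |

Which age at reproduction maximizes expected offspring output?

13

Expected offspring if breeding at age x = l(x) × F(x):
  age 12: 0.71 × 27 = 19.170
  age 13: 0.54 × 38 = 20.520
  age 14: 0.42 × 45 = 18.900
Maximum at age 13 (20.520).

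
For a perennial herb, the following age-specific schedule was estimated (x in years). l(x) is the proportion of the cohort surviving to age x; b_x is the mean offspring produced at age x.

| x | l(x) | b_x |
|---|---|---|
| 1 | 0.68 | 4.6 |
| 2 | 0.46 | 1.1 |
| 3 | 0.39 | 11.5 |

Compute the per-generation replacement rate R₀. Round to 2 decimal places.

R₀ = Σ l(x) b_x:
  age 1: 0.68 × 4.6 = 3.1280
  age 2: 0.46 × 1.1 = 0.5060
  age 3: 0.39 × 11.5 = 4.4850
R₀ = 3.1280 + 0.5060 + 4.4850 = 8.1190

8.12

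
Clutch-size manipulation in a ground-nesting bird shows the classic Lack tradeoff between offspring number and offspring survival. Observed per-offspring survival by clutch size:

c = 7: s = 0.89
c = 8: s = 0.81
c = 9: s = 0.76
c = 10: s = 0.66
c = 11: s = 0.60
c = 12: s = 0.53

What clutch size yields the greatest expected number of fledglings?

9

Expected fledglings = c × s(c):
  c=7: 7 × 0.89 = 6.230
  c=8: 8 × 0.81 = 6.480
  c=9: 9 × 0.76 = 6.840
  c=10: 10 × 0.66 = 6.600
  c=11: 11 × 0.60 = 6.600
  c=12: 12 × 0.53 = 6.360
Maximum at c = 9 (6.840 fledglings).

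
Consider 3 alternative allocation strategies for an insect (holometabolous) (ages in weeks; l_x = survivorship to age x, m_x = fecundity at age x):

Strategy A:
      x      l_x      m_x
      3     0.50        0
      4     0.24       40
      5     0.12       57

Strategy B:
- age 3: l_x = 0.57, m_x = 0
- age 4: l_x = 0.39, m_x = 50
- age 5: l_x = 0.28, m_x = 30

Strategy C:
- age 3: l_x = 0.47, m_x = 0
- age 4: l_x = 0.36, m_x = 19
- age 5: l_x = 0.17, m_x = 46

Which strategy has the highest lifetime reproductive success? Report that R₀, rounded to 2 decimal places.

27.90

Strategy A: R₀ = 0.50×0 + 0.24×40 + 0.12×57 = 16.4400
Strategy B: R₀ = 0.57×0 + 0.39×50 + 0.28×30 = 27.9000
Strategy C: R₀ = 0.47×0 + 0.36×19 + 0.17×46 = 14.6600
Highest R₀: strategy B with 27.9000.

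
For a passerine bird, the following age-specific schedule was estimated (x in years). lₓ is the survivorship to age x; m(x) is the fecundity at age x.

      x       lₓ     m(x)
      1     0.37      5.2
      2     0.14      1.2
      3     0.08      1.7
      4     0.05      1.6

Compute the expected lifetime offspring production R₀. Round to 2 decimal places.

R₀ = Σ lₓ m(x):
  age 1: 0.37 × 5.2 = 1.9240
  age 2: 0.14 × 1.2 = 0.1680
  age 3: 0.08 × 1.7 = 0.1360
  age 4: 0.05 × 1.6 = 0.0800
R₀ = 1.9240 + 0.1680 + 0.1360 + 0.0800 = 2.3080

2.31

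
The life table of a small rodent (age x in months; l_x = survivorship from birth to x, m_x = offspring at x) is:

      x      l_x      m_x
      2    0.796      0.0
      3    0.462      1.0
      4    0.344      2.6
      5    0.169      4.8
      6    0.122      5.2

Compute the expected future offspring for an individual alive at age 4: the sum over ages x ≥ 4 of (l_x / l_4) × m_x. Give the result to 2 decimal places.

l_4 = 0.344. Conditional survival from age 4 to x is l_x / l_4.
  x=4: (0.344/0.344) × 2.6 = 2.6000
  x=5: (0.169/0.344) × 4.8 = 2.3581
  x=6: (0.122/0.344) × 5.2 = 1.8442
Sum = 2.6000 + 2.3581 + 1.8442 = 6.8023

6.80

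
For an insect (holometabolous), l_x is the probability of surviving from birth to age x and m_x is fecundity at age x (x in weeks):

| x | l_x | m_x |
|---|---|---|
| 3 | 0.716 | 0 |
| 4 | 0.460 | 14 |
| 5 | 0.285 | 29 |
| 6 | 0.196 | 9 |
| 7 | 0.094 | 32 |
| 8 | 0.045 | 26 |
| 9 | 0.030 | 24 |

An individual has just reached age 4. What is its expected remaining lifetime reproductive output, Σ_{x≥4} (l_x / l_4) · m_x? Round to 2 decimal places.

l_4 = 0.460. Conditional survival from age 4 to x is l_x / l_4.
  x=4: (0.460/0.460) × 14 = 14.0000
  x=5: (0.285/0.460) × 29 = 17.9674
  x=6: (0.196/0.460) × 9 = 3.8348
  x=7: (0.094/0.460) × 32 = 6.5391
  x=8: (0.045/0.460) × 26 = 2.5435
  x=9: (0.030/0.460) × 24 = 1.5652
Sum = 14.0000 + 17.9674 + 3.8348 + 6.5391 + 2.5435 + 1.5652 = 46.4500

46.45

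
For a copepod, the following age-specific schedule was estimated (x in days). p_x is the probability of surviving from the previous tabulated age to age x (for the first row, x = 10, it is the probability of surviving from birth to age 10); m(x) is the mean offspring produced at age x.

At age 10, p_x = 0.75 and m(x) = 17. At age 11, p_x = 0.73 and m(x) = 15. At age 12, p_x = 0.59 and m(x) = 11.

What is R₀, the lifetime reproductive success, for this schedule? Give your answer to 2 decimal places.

Survivorship from birth: l_x = p_10·p_11·…·p_x.
  l_10 = 0.75000
  l_11 = 0.54750
  l_12 = 0.32302
R₀ = Σ l_x m(x):
  age 10: 0.75000 × 17 = 12.7500
  age 11: 0.54750 × 15 = 8.2125
  age 12: 0.32302 × 11 = 3.5532
R₀ = 12.7500 + 8.2125 + 3.5532 = 24.5157

24.52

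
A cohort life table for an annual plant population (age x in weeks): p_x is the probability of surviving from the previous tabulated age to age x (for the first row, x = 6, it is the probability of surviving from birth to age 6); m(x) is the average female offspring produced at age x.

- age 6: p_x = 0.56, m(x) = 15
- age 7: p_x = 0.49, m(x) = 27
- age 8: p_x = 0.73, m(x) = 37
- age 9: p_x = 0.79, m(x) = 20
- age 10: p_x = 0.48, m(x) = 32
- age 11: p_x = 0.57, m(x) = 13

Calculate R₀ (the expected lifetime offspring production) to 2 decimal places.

Survivorship from birth: l_x = p_6·p_7·…·p_x.
  l_6 = 0.56000
  l_7 = 0.27440
  l_8 = 0.20031
  l_9 = 0.15825
  l_10 = 0.07596
  l_11 = 0.04330
R₀ = Σ l_x m(x):
  age 6: 0.56000 × 15 = 8.4000
  age 7: 0.27440 × 27 = 7.4088
  age 8: 0.20031 × 37 = 7.4115
  age 9: 0.15825 × 20 = 3.1650
  age 10: 0.07596 × 32 = 2.4307
  age 11: 0.04330 × 13 = 0.5629
R₀ = 8.4000 + 7.4088 + 7.4115 + 3.1650 + 2.4307 + 0.5629 = 29.3789

29.38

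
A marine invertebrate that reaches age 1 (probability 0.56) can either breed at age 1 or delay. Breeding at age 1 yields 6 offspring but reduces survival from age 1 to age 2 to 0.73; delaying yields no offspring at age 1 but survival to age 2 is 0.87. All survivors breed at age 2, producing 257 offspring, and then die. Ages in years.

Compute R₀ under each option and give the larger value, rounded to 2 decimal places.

125.21

breed at age 1: R₀ = 0.56 × (6 + 0.73 × 257) = 0.56 × 193.6100 = 108.4216
delay to age 2: R₀ = 0.56 × (0.87 × 257) = 0.56 × 223.5900 = 125.2104
Higher: delay to age 2 (125.2104).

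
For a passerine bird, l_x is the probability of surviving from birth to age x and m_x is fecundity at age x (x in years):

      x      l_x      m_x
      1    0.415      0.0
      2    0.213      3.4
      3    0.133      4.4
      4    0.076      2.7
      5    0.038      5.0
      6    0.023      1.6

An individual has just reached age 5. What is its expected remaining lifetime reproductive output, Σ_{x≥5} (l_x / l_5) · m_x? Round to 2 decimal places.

l_5 = 0.038. Conditional survival from age 5 to x is l_x / l_5.
  x=5: (0.038/0.038) × 5.0 = 5.0000
  x=6: (0.023/0.038) × 1.6 = 0.9684
Sum = 5.0000 + 0.9684 = 5.9684

5.97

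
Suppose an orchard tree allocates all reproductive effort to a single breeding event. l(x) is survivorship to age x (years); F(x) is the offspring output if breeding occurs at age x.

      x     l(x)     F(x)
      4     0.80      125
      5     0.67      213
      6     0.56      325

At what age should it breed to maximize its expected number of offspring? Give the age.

6

Expected offspring if breeding at age x = l(x) × F(x):
  age 4: 0.80 × 125 = 100.000
  age 5: 0.67 × 213 = 142.710
  age 6: 0.56 × 325 = 182.000
Maximum at age 6 (182.000).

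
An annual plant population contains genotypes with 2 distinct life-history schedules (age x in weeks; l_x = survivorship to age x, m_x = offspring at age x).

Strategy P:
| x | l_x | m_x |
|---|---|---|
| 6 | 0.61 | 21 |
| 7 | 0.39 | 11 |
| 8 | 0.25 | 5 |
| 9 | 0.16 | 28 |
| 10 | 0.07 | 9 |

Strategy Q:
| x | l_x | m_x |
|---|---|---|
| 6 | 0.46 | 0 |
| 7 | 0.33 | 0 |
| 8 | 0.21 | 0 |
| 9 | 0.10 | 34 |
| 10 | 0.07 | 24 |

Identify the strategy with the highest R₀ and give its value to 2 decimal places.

Strategy P: R₀ = 0.61×21 + 0.39×11 + 0.25×5 + 0.16×28 + 0.07×9 = 23.4600
Strategy Q: R₀ = 0.46×0 + 0.33×0 + 0.21×0 + 0.10×34 + 0.07×24 = 5.0800
Highest R₀: strategy P with 23.4600.

23.46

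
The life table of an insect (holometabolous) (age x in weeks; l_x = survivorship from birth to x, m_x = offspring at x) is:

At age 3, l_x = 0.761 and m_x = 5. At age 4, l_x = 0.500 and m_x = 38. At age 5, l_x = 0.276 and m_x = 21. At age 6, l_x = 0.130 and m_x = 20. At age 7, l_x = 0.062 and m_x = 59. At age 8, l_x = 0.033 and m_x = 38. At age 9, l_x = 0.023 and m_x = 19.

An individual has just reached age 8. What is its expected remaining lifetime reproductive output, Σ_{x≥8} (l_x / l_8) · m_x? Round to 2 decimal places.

51.24

l_8 = 0.033. Conditional survival from age 8 to x is l_x / l_8.
  x=8: (0.033/0.033) × 38 = 38.0000
  x=9: (0.023/0.033) × 19 = 13.2424
Sum = 38.0000 + 13.2424 = 51.2424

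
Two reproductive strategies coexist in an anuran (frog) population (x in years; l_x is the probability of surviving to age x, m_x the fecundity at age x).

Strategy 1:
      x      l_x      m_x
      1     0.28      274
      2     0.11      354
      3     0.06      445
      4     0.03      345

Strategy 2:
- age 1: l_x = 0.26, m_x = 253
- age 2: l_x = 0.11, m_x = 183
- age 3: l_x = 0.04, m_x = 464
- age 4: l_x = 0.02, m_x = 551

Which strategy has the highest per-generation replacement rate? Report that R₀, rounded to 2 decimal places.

Strategy 1: R₀ = 0.28×274 + 0.11×354 + 0.06×445 + 0.03×345 = 152.7100
Strategy 2: R₀ = 0.26×253 + 0.11×183 + 0.04×464 + 0.02×551 = 115.4900
Highest R₀: strategy 1 with 152.7100.

152.71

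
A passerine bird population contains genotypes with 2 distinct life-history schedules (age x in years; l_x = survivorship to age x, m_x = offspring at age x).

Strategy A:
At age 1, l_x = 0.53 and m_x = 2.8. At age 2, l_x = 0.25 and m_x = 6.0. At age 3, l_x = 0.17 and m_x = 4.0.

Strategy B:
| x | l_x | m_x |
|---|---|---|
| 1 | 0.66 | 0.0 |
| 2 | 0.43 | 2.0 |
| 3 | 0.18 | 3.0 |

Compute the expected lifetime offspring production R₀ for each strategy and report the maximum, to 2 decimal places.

3.66

Strategy A: R₀ = 0.53×2.8 + 0.25×6.0 + 0.17×4.0 = 3.6640
Strategy B: R₀ = 0.66×0.0 + 0.43×2.0 + 0.18×3.0 = 1.4000
Highest R₀: strategy A with 3.6640.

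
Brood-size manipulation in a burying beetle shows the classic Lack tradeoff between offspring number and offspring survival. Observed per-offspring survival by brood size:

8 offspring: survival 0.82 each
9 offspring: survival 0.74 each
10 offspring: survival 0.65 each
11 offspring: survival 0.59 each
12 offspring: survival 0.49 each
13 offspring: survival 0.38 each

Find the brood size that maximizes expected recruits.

9

Expected recruits = c × s(c):
  c=8: 8 × 0.82 = 6.560
  c=9: 9 × 0.74 = 6.660
  c=10: 10 × 0.65 = 6.500
  c=11: 11 × 0.59 = 6.490
  c=12: 12 × 0.49 = 5.880
  c=13: 13 × 0.38 = 4.940
Maximum at c = 9 (6.660 recruits).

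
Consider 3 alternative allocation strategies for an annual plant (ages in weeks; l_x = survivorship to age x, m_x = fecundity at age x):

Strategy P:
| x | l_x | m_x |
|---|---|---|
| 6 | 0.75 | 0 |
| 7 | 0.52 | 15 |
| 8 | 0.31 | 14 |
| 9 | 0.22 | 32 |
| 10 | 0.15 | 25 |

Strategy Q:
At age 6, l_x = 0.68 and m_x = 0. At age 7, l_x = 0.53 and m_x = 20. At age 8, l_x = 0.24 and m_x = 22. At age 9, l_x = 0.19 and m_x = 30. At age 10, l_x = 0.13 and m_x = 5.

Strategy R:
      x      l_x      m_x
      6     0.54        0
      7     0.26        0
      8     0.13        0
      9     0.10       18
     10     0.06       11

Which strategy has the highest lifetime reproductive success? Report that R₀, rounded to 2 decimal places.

Strategy P: R₀ = 0.75×0 + 0.52×15 + 0.31×14 + 0.22×32 + 0.15×25 = 22.9300
Strategy Q: R₀ = 0.68×0 + 0.53×20 + 0.24×22 + 0.19×30 + 0.13×5 = 22.2300
Strategy R: R₀ = 0.54×0 + 0.26×0 + 0.13×0 + 0.10×18 + 0.06×11 = 2.4600
Highest R₀: strategy P with 22.9300.

22.93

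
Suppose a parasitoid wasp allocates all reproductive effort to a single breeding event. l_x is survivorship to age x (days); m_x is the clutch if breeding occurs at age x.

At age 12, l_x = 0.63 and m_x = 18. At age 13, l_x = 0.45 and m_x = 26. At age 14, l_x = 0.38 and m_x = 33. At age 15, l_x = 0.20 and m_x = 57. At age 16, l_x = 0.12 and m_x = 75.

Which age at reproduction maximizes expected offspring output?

Expected offspring if breeding at age x = l_x × m_x:
  age 12: 0.63 × 18 = 11.340
  age 13: 0.45 × 26 = 11.700
  age 14: 0.38 × 33 = 12.540
  age 15: 0.20 × 57 = 11.400
  age 16: 0.12 × 75 = 9.000
Maximum at age 14 (12.540).

14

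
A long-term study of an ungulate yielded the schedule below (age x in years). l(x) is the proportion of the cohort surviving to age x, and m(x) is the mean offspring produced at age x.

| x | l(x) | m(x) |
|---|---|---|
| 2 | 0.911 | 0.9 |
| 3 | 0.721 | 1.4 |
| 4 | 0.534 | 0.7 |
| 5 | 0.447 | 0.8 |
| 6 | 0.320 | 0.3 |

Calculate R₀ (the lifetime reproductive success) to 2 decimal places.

2.66

R₀ = Σ l(x) m(x):
  age 2: 0.911 × 0.9 = 0.8199
  age 3: 0.721 × 1.4 = 1.0094
  age 4: 0.534 × 0.7 = 0.3738
  age 5: 0.447 × 0.8 = 0.3576
  age 6: 0.320 × 0.3 = 0.0960
R₀ = 0.8199 + 1.0094 + 0.3738 + 0.3576 + 0.0960 = 2.6567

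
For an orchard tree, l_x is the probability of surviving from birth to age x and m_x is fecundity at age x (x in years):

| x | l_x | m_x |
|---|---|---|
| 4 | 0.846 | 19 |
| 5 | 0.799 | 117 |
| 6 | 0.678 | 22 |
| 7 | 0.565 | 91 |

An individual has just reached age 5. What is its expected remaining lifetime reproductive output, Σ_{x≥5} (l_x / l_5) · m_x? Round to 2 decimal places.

200.02

l_5 = 0.799. Conditional survival from age 5 to x is l_x / l_5.
  x=5: (0.799/0.799) × 117 = 117.0000
  x=6: (0.678/0.799) × 22 = 18.6683
  x=7: (0.565/0.799) × 91 = 64.3492
Sum = 117.0000 + 18.6683 + 64.3492 = 200.0175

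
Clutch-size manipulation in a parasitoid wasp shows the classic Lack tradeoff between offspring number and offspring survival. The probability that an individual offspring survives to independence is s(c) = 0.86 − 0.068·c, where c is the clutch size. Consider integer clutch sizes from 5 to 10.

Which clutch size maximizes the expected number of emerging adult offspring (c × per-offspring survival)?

Expected emerging adult offspring = c × s(c):
  c=5: 5 × 0.520 = 2.600
  c=6: 6 × 0.452 = 2.712
  c=7: 7 × 0.384 = 2.688
  c=8: 8 × 0.316 = 2.528
  c=9: 9 × 0.248 = 2.232
  c=10: 10 × 0.180 = 1.800
Maximum at c = 6 (2.712 emerging adult offspring).

6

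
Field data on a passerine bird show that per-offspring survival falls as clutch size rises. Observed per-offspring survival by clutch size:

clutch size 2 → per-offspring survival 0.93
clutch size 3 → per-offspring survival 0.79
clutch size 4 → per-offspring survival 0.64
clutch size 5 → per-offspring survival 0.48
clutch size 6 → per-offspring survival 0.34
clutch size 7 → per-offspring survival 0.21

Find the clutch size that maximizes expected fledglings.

4

Expected fledglings = c × s(c):
  c=2: 2 × 0.93 = 1.860
  c=3: 3 × 0.79 = 2.370
  c=4: 4 × 0.64 = 2.560
  c=5: 5 × 0.48 = 2.400
  c=6: 6 × 0.34 = 2.040
  c=7: 7 × 0.21 = 1.470
Maximum at c = 4 (2.560 fledglings).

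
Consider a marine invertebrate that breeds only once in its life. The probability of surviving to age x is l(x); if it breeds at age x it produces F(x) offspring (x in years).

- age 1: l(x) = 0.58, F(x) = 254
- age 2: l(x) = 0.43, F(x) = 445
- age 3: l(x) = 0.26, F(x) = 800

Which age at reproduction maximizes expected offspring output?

Expected offspring if breeding at age x = l(x) × F(x):
  age 1: 0.58 × 254 = 147.320
  age 2: 0.43 × 445 = 191.350
  age 3: 0.26 × 800 = 208.000
Maximum at age 3 (208.000).

3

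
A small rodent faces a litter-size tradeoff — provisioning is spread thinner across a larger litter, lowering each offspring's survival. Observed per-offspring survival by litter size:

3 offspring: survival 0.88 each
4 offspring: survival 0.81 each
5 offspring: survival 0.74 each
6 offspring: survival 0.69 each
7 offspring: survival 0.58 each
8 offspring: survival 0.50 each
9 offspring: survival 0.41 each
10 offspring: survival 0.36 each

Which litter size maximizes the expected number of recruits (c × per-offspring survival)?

6

Expected recruits = c × s(c):
  c=3: 3 × 0.88 = 2.640
  c=4: 4 × 0.81 = 3.240
  c=5: 5 × 0.74 = 3.700
  c=6: 6 × 0.69 = 4.140
  c=7: 7 × 0.58 = 4.060
  c=8: 8 × 0.50 = 4.000
  c=9: 9 × 0.41 = 3.690
  c=10: 10 × 0.36 = 3.600
Maximum at c = 6 (4.140 recruits).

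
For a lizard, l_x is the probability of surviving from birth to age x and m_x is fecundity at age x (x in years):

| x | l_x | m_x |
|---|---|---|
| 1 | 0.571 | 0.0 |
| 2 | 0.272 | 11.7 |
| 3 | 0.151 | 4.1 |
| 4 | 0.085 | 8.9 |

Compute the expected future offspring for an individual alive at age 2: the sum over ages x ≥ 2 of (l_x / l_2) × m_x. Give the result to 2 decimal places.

l_2 = 0.272. Conditional survival from age 2 to x is l_x / l_2.
  x=2: (0.272/0.272) × 11.7 = 11.7000
  x=3: (0.151/0.272) × 4.1 = 2.2761
  x=4: (0.085/0.272) × 8.9 = 2.7812
Sum = 11.7000 + 2.2761 + 2.7812 = 16.7574

16.76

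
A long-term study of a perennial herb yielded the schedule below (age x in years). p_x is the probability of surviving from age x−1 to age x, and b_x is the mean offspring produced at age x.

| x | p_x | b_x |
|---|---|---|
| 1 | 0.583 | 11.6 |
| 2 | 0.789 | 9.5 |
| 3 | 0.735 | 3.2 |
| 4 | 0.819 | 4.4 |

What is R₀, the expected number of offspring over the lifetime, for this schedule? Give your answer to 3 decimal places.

13.433

Survivorship from birth: l_x = p_1·p_2·…·p_x.
  l_1 = 0.58300
  l_2 = 0.45999
  l_3 = 0.33809
  l_4 = 0.27690
R₀ = Σ l_x b_x:
  age 1: 0.58300 × 11.6 = 6.7628
  age 2: 0.45999 × 9.5 = 4.3699
  age 3: 0.33809 × 3.2 = 1.0819
  age 4: 0.27690 × 4.4 = 1.2184
R₀ = 6.7628 + 4.3699 + 1.0819 + 1.2184 = 13.4330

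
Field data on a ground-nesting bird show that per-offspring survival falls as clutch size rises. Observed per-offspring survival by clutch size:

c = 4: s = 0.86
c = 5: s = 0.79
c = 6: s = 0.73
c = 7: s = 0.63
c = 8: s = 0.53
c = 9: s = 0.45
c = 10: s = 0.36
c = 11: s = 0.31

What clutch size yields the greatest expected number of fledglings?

Expected fledglings = c × s(c):
  c=4: 4 × 0.86 = 3.440
  c=5: 5 × 0.79 = 3.950
  c=6: 6 × 0.73 = 4.380
  c=7: 7 × 0.63 = 4.410
  c=8: 8 × 0.53 = 4.240
  c=9: 9 × 0.45 = 4.050
  c=10: 10 × 0.36 = 3.600
  c=11: 11 × 0.31 = 3.410
Maximum at c = 7 (4.410 fledglings).

7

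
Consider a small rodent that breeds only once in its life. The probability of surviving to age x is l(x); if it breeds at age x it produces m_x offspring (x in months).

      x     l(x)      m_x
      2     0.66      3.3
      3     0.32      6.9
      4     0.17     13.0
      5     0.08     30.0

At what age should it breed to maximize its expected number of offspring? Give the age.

Expected offspring if breeding at age x = l(x) × m_x:
  age 2: 0.66 × 3.3 = 2.178
  age 3: 0.32 × 6.9 = 2.208
  age 4: 0.17 × 13.0 = 2.210
  age 5: 0.08 × 30.0 = 2.400
Maximum at age 5 (2.400).

5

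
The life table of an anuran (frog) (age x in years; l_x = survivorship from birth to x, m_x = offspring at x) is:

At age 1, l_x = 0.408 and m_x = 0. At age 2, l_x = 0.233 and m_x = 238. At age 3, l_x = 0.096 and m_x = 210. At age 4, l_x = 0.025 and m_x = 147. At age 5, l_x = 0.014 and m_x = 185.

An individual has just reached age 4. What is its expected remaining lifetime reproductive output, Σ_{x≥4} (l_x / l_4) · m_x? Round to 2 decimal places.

l_4 = 0.025. Conditional survival from age 4 to x is l_x / l_4.
  x=4: (0.025/0.025) × 147 = 147.0000
  x=5: (0.014/0.025) × 185 = 103.6000
Sum = 147.0000 + 103.6000 = 250.6000

250.60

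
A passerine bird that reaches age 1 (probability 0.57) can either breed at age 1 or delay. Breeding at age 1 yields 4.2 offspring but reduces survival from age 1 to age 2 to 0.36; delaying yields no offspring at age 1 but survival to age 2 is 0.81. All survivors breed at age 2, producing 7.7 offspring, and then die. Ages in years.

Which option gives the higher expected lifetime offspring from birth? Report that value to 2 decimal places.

3.97

breed at age 1: R₀ = 0.57 × (4.2 + 0.36 × 7.7) = 0.57 × 6.9720 = 3.9740
delay to age 2: R₀ = 0.57 × (0.81 × 7.7) = 0.57 × 6.2370 = 3.5551
Higher: breed at age 1 (3.9740).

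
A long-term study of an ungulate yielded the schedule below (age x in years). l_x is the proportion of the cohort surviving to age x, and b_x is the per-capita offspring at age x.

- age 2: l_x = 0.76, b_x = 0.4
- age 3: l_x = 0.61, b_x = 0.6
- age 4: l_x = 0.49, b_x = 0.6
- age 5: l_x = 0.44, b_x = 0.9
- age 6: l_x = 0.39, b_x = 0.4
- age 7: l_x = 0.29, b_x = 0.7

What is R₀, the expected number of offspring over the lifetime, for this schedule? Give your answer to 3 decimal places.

R₀ = Σ l_x b_x:
  age 2: 0.76 × 0.4 = 0.3040
  age 3: 0.61 × 0.6 = 0.3660
  age 4: 0.49 × 0.6 = 0.2940
  age 5: 0.44 × 0.9 = 0.3960
  age 6: 0.39 × 0.4 = 0.1560
  age 7: 0.29 × 0.7 = 0.2030
R₀ = 0.3040 + 0.3660 + 0.2940 + 0.3960 + 0.1560 + 0.2030 = 1.7190

1.719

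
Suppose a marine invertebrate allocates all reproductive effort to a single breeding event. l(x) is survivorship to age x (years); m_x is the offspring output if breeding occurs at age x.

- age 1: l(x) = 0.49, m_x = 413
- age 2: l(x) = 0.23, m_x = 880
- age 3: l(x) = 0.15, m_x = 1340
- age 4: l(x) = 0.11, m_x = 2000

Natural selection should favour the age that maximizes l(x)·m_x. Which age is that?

Expected offspring if breeding at age x = l(x) × m_x:
  age 1: 0.49 × 413 = 202.370
  age 2: 0.23 × 880 = 202.400
  age 3: 0.15 × 1340 = 201.000
  age 4: 0.11 × 2000 = 220.000
Maximum at age 4 (220.000).

4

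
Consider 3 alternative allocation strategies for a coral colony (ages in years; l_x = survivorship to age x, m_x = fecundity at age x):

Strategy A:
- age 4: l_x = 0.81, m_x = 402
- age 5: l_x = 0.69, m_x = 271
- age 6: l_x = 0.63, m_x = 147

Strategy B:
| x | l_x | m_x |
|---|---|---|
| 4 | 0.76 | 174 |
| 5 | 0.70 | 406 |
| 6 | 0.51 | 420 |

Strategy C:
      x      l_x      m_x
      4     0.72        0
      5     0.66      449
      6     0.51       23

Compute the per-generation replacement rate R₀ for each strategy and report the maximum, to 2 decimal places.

Strategy A: R₀ = 0.81×402 + 0.69×271 + 0.63×147 = 605.2200
Strategy B: R₀ = 0.76×174 + 0.70×406 + 0.51×420 = 630.6400
Strategy C: R₀ = 0.72×0 + 0.66×449 + 0.51×23 = 308.0700
Highest R₀: strategy B with 630.6400.

630.64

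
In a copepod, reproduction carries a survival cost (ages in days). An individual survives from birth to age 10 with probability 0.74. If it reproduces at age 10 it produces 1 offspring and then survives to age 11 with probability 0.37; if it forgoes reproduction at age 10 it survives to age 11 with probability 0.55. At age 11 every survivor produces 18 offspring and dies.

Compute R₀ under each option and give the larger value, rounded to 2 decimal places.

7.33

breed at age 10: R₀ = 0.74 × (1 + 0.37 × 18) = 0.74 × 7.6600 = 5.6684
delay to age 11: R₀ = 0.74 × (0.55 × 18) = 0.74 × 9.9000 = 7.3260
Higher: delay to age 11 (7.3260).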